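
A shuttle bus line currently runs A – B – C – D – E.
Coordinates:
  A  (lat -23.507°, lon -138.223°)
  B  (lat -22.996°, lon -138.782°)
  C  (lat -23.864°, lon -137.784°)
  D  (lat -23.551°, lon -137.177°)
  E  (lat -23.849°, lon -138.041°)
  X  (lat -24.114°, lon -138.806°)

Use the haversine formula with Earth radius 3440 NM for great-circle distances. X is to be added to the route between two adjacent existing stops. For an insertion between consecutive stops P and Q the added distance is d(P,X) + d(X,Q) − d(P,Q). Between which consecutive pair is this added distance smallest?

between B and C

Added distance for inserting X between each consecutive pair:
A–B: 72.2 NM
B–C: 49.4 NM
C–D: 115.4 NM
D–E: 89.8 NM
Smallest added distance is 49.4 NM, inserting between B and C.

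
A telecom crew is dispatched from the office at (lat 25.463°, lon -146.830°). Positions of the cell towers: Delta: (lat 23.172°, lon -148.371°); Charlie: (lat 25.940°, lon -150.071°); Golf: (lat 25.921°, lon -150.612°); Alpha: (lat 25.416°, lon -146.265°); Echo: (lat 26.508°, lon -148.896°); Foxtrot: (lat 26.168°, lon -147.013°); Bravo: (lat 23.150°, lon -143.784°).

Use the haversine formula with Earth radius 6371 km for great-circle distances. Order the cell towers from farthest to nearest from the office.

Distance from the office at (lat 25.463°, lon -146.830°) to each:
Bravo (lat 23.150°, lon -143.784°): 401.8 km
Golf (lat 25.921°, lon -150.612°): 382.4 km
Charlie (lat 25.940°, lon -150.071°): 329.0 km
Delta (lat 23.172°, lon -148.371°): 298.8 km
Echo (lat 26.508°, lon -148.896°): 236.9 km
Foxtrot (lat 26.168°, lon -147.013°): 80.5 km
Alpha (lat 25.416°, lon -146.265°): 57.0 km

Bravo, Golf, Charlie, Delta, Echo, Foxtrot, Alpha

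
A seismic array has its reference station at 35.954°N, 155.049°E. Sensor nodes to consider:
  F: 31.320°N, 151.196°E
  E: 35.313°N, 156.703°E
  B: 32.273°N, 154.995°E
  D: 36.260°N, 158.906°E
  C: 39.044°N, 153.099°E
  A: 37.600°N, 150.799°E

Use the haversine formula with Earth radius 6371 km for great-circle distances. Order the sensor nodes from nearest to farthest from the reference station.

E, D, C, B, A, F

Computing each great-circle distance from 35.954°N, 155.049°E:
E 35.313°N, 156.703°E: 165.6 km
D 36.260°N, 158.906°E: 348.1 km
C 39.044°N, 153.099°E: 384.2 km
B 32.273°N, 154.995°E: 409.3 km
A 37.600°N, 150.799°E: 420.4 km
F 31.320°N, 151.196°E: 626.6 km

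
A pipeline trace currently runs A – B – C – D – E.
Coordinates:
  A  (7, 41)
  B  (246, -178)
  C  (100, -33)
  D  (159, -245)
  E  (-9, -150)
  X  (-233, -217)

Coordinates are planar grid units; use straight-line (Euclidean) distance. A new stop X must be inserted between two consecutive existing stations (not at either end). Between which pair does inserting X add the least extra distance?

Added distance for inserting X between each consecutive pair:
A–B: 508.8
B–C: 655.3
C–D: 553.4
D–E: 433.8
Smallest added distance is 433.8, inserting between D and E.

between D and E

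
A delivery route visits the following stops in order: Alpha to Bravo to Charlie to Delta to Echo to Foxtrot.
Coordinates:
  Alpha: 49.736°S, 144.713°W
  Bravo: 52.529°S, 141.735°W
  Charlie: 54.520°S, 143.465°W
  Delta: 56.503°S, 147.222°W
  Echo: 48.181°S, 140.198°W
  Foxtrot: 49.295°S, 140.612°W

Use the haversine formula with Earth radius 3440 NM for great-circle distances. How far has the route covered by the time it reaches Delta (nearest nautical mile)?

511 NM

Leg distances:
Alpha→Bravo: 201.7 NM  (cumulative 201.7 NM)
Bravo→Charlie: 134.5 NM  (cumulative 336.3 NM)
Charlie→Delta: 174.6 NM  (cumulative 510.8 NM)
Cumulative distance at Delta ≈ 511 NM.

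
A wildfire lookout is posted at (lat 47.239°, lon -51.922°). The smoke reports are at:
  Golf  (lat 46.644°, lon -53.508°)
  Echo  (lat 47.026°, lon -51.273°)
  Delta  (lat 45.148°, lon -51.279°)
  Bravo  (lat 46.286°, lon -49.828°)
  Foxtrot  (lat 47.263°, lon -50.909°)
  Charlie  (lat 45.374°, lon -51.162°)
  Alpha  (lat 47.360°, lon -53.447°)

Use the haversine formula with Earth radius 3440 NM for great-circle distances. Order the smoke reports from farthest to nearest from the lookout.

Delta, Charlie, Bravo, Golf, Alpha, Foxtrot, Echo

Distances from the lookout:
Delta (lat 45.148°, lon -51.279°): 128.4 NM
Charlie (lat 45.374°, lon -51.162°): 116.3 NM
Bravo (lat 46.286°, lon -49.828°): 103.4 NM
Golf (lat 46.644°, lon -53.508°): 74.2 NM
Alpha (lat 47.360°, lon -53.447°): 62.5 NM
Foxtrot (lat 47.263°, lon -50.909°): 41.3 NM
Echo (lat 47.026°, lon -51.273°): 29.4 NM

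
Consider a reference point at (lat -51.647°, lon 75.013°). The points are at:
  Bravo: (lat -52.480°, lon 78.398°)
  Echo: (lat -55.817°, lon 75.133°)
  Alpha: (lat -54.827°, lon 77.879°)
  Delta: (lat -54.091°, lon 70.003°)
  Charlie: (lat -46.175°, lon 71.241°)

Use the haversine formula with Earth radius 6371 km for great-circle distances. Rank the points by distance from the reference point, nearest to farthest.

Bravo, Alpha, Delta, Echo, Charlie

Distance from the reference point at (lat -51.647°, lon 75.013°) to each:
Bravo (lat -52.480°, lon 78.398°): 249.2 km
Alpha (lat -54.827°, lon 77.879°): 401.7 km
Delta (lat -54.091°, lon 70.003°): 432.2 km
Echo (lat -55.817°, lon 75.133°): 463.7 km
Charlie (lat -46.175°, lon 71.241°): 667.8 km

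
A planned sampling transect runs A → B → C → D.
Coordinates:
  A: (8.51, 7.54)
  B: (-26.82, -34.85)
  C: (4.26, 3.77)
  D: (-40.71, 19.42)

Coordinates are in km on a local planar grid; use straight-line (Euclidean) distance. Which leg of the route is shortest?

Leg distances:
A→B: 55.2 km
B→C: 49.6 km
C→D: 47.6 km
The shortest leg is C–D at 47.6 km.

C–D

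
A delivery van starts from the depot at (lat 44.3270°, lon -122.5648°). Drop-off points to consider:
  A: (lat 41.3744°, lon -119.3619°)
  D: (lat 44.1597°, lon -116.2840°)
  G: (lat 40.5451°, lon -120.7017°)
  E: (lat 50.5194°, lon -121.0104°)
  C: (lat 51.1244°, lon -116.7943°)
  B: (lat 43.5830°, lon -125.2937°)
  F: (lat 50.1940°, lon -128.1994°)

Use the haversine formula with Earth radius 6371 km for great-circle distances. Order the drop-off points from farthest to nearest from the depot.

C, F, E, D, G, A, B

Computing each great-circle distance from (lat 44.3270°, lon -122.5648°):
C (lat 51.1244°, lon -116.7943°): 869.8 km
F (lat 50.1940°, lon -128.1994°): 778.2 km
E (lat 50.5194°, lon -121.0104°): 698.4 km
D (lat 44.1597°, lon -116.2840°): 500.5 km
G (lat 40.5451°, lon -120.7017°): 447.4 km
A (lat 41.3744°, lon -119.3619°): 419.4 km
B (lat 43.5830°, lon -125.2937°): 233.6 km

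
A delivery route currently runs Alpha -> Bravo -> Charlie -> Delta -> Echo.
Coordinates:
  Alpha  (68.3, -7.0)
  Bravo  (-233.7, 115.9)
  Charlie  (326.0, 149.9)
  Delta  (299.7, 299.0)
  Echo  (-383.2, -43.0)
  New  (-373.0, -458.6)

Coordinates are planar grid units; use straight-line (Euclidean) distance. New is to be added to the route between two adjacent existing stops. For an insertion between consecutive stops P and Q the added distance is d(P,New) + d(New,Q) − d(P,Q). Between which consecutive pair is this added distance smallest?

Added distance for inserting New between each consecutive pair:
Alpha–Bravo: 896.5
Bravo–Charlie: 957.2
Charlie–Delta: 1788.5
Delta–Echo: 665.1
Smallest added distance is 665.1, inserting between Delta and Echo.

between Delta and Echo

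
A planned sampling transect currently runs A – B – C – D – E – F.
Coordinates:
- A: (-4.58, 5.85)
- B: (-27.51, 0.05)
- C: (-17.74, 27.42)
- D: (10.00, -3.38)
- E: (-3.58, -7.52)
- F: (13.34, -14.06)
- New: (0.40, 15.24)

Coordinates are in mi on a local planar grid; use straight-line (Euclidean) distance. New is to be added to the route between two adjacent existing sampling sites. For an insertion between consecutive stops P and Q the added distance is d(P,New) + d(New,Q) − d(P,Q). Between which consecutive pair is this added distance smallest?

Added distance for inserting New between each consecutive pair:
A–B: 18.8 mi
B–C: 24.6 mi
C–D: 1.3 mi
D–E: 29.9 mi
E–F: 37.0 mi
Smallest added distance is 1.3 mi, inserting between C and D.

between C and D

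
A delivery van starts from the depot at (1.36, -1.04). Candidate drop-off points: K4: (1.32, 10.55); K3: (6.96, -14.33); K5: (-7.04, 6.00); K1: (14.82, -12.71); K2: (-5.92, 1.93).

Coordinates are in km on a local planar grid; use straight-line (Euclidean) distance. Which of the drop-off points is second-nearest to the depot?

K5

Distance to each, sorted:
K2: 7.9 km
K5: 11.0 km
K4: 11.6 km
K3: 14.4 km
K1: 17.8 km
The second-nearest is K5 at 11.0 km.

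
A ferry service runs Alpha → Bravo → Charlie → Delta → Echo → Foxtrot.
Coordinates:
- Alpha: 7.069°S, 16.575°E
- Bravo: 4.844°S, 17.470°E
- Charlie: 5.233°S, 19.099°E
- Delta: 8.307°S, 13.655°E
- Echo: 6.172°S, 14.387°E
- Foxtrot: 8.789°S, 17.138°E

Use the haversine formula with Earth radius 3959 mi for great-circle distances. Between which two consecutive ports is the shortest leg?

Leg distances:
Alpha→Bravo: 165.6 mi
Bravo→Charlie: 115.3 mi
Charlie→Delta: 429.7 mi
Delta→Echo: 155.8 mi
Echo→Foxtrot: 261.2 mi
The shortest leg is Bravo–Charlie at 115.3 mi.

Bravo–Charlie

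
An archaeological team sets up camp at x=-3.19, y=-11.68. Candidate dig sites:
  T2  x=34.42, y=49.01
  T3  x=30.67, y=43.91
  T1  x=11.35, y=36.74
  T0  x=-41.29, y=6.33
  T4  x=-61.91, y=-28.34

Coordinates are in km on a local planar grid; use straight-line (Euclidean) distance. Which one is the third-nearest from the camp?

T4

Distance to each, sorted:
T0: 42.1 km
T1: 50.6 km
T4: 61.0 km
T3: 65.1 km
T2: 71.4 km
The third-nearest is T4 at 61.0 km.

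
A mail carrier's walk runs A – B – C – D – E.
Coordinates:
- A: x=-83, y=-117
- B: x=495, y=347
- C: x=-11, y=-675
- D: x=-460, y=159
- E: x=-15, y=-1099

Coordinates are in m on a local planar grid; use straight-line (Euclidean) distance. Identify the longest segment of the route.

D–E

Leg distances:
A→B: 741.2 m
B→C: 1140.4 m
C→D: 947.2 m
D→E: 1334.4 m
The longest leg is D–E at 1334.4 m.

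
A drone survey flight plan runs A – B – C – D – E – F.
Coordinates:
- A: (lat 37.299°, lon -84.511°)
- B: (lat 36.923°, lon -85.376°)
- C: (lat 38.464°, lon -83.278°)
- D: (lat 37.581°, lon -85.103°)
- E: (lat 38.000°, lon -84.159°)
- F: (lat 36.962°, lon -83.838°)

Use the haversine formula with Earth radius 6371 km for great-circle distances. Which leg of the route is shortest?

A–B

Leg distances:
A→B: 87.4 km
B→C: 251.9 km
C→D: 187.6 km
D→E: 95.1 km
E→F: 118.8 km
The shortest leg is A–B at 87.4 km.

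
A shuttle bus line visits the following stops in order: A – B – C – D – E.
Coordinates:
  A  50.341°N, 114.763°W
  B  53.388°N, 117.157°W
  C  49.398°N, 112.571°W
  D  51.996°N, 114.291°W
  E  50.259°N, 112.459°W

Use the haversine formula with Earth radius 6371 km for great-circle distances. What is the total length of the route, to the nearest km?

1467 km

Leg distances:
A→B: 376.5 km  (cumulative 376.5 km)
B→C: 545.7 km  (cumulative 922.3 km)
C→D: 313.2 km  (cumulative 1235.5 km)
D→E: 231.6 km  (cumulative 1467.1 km)
Total route length ≈ 1467 km.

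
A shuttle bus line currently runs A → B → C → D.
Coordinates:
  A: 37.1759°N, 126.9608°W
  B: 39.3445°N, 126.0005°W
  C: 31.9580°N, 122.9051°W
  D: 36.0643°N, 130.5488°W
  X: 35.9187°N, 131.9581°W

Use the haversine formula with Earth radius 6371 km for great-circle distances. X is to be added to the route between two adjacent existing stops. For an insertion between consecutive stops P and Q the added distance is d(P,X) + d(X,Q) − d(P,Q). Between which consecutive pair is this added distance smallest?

Added distance for inserting X between each consecutive pair:
A–B: 860.5 km
B–C: 724.2 km
C–D: 232.3 km
Smallest added distance is 232.3 km, inserting between C and D.

between C and D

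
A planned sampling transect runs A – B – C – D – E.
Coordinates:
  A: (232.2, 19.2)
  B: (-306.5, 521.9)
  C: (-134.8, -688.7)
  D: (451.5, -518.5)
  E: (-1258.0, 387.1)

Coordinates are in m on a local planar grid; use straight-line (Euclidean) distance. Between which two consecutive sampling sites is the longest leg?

D–E

Leg distances:
A→B: 736.8 m
B→C: 1222.7 m
C→D: 610.5 m
D→E: 1934.6 m
The longest leg is D–E at 1934.6 m.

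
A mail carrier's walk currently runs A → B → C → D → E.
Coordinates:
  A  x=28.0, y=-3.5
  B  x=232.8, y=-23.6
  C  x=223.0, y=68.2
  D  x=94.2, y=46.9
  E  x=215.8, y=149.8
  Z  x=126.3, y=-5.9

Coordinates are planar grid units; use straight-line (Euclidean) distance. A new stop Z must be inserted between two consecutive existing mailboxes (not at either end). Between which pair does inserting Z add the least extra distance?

between A and B

Added distance for inserting Z between each consecutive pair:
A–B: 0.5
B–C: 137.5
C–D: 53.1
D–E: 82.1
Smallest added distance is 0.5, inserting between A and B.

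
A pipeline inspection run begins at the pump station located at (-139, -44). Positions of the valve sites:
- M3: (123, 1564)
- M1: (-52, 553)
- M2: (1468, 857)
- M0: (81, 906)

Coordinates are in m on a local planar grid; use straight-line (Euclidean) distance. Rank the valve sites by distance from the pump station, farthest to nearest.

M2, M3, M0, M1

Computing each straight-line distance from (-139, -44):
M2 (1468, 857): 1842.3 m
M3 (123, 1564): 1629.2 m
M0 (81, 906): 975.1 m
M1 (-52, 553): 603.3 m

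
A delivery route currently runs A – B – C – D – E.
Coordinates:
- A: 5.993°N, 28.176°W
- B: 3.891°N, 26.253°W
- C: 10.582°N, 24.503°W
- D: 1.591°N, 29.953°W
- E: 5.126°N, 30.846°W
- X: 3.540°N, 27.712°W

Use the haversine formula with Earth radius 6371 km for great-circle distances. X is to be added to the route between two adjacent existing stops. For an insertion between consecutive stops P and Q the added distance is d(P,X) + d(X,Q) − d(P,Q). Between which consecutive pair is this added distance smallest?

between C and D

Added distance for inserting X between each consecutive pair:
A–B: 127.9 km
B–C: 257.2 km
C–D: 22.4 km
D–E: 314.3 km
Smallest added distance is 22.4 km, inserting between C and D.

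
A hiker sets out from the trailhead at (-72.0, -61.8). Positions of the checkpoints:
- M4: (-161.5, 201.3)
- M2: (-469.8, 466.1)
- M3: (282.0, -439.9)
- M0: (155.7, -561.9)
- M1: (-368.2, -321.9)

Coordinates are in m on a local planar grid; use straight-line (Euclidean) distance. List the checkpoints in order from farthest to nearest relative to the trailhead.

Distances from the trailhead:
M2 (-469.8, 466.1): 661.0 m
M0 (155.7, -561.9): 549.5 m
M3 (282.0, -439.9): 518.0 m
M1 (-368.2, -321.9): 394.2 m
M4 (-161.5, 201.3): 277.9 m

M2, M0, M3, M1, M4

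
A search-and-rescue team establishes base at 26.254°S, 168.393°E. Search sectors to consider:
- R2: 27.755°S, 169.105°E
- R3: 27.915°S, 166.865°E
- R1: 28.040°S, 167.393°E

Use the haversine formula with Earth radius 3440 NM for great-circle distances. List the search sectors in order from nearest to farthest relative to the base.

R2, R1, R3

Distances from the base:
R2 27.755°S, 169.105°E: 97.8 NM
R1 28.040°S, 167.393°E: 119.8 NM
R3 27.915°S, 166.865°E: 128.9 NM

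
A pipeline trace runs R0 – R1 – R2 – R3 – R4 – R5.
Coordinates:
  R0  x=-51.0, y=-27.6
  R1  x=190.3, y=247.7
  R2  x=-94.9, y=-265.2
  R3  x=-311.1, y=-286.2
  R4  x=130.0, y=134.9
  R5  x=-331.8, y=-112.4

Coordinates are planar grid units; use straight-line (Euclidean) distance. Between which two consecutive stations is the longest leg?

Leg distances:
R0→R1: 366.1
R1→R2: 586.9
R2→R3: 217.2
R3→R4: 609.8
R4→R5: 523.8
The longest leg is R3–R4 at 609.8.

R3–R4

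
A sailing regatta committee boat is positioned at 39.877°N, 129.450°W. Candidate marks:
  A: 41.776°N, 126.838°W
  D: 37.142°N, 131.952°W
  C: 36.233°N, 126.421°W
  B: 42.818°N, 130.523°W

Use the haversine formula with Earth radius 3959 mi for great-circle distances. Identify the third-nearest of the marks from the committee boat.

D

Distances from the committee boat (39.877°N, 129.450°W):
A: 189.4 mi
B: 210.7 mi
D: 232.4 mi
C: 300.9 mi
The third-nearest is D at 232.4 mi.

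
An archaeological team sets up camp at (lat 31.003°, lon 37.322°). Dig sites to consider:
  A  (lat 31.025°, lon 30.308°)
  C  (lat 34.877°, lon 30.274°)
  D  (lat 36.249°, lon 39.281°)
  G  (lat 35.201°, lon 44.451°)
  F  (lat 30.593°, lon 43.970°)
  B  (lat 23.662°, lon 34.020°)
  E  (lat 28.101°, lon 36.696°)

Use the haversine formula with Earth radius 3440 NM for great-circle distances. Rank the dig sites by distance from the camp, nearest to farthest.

Distances from the camp:
E (lat 28.101°, lon 36.696°): 177.3 NM
D (lat 36.249°, lon 39.281°): 329.8 NM
F (lat 30.593°, lon 43.970°): 343.7 NM
A (lat 31.025°, lon 30.308°): 360.9 NM
C (lat 34.877°, lon 30.274°): 424.3 NM
G (lat 35.201°, lon 44.451°): 438.1 NM
B (lat 23.662°, lon 34.020°): 474.6 NM

E, D, F, A, C, G, B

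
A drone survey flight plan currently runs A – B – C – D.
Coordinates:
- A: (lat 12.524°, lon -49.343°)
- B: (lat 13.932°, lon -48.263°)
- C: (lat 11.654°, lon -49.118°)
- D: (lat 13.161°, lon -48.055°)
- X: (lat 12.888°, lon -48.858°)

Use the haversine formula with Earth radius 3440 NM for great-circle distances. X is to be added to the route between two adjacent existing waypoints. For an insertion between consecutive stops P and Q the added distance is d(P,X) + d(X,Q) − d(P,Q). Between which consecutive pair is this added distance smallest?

Added distance for inserting X between each consecutive pair:
A–B: 2.0 NM
B–C: 1.7 NM
C–D: 15.5 NM
Smallest added distance is 1.7 NM, inserting between B and C.

between B and C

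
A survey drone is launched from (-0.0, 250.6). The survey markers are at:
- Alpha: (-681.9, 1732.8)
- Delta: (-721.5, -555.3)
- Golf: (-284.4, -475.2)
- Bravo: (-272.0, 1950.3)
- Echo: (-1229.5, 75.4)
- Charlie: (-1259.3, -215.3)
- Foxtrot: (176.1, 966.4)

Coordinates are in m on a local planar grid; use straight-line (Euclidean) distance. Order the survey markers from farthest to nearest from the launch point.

Bravo, Alpha, Charlie, Echo, Delta, Golf, Foxtrot

Distances from the launch point:
Bravo (-272.0, 1950.3): 1721.3 m
Alpha (-681.9, 1732.8): 1631.5 m
Charlie (-1259.3, -215.3): 1342.7 m
Echo (-1229.5, 75.4): 1241.9 m
Delta (-721.5, -555.3): 1081.7 m
Golf (-284.4, -475.2): 779.5 m
Foxtrot (176.1, 966.4): 737.1 m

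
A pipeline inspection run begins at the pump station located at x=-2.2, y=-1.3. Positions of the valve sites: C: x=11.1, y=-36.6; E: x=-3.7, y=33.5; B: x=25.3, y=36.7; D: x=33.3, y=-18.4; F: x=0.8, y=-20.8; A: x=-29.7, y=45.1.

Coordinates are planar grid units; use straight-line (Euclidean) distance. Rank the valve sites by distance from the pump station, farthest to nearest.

Distances from the pump station:
A x=-29.7, y=45.1: 53.9
B x=25.3, y=36.7: 46.9
D x=33.3, y=-18.4: 39.4
C x=11.1, y=-36.6: 37.7
E x=-3.7, y=33.5: 34.8
F x=0.8, y=-20.8: 19.7

A, B, D, C, E, F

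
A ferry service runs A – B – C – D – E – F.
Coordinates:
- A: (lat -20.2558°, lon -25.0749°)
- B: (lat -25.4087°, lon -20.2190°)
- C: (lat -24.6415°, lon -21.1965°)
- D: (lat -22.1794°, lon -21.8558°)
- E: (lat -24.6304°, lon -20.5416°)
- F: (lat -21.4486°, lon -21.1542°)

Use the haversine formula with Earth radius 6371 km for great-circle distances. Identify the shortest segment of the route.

Leg distances:
A→B: 758.7 km
B→C: 130.3 km
C→D: 281.9 km
D→E: 303.7 km
E→F: 359.3 km
The shortest leg is B–C at 130.3 km.

B–C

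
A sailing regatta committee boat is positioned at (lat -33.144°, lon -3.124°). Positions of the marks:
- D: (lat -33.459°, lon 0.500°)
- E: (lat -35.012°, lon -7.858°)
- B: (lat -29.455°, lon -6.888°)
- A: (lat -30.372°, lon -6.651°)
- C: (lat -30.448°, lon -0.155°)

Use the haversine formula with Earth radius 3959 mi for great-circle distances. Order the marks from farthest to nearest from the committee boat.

B, E, A, C, D

Distances from the committee boat:
B (lat -29.455°, lon -6.888°): 338.1 mi
E (lat -35.012°, lon -7.858°): 300.1 mi
A (lat -30.372°, lon -6.651°): 282.1 mi
C (lat -30.448°, lon -0.155°): 255.1 mi
D (lat -33.459°, lon 0.500°): 210.4 mi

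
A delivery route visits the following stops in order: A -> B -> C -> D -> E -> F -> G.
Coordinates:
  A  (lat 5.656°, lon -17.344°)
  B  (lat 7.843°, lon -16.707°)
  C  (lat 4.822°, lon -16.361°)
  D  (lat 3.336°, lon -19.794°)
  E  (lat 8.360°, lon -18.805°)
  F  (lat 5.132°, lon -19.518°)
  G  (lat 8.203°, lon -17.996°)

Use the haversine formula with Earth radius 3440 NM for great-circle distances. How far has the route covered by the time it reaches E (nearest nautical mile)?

Leg distances:
A→B: 136.7 NM  (cumulative 136.7 NM)
B→C: 182.5 NM  (cumulative 319.2 NM)
C→D: 224.1 NM  (cumulative 543.3 NM)
D→E: 307.4 NM  (cumulative 850.7 NM)
Cumulative distance at E ≈ 851 NM.

851 NM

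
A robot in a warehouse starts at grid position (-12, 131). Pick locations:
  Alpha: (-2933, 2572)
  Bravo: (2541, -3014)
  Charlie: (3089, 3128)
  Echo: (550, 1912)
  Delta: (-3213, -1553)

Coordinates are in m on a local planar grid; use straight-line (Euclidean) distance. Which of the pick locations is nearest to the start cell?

Echo

Distances from the start cell ((-12, 131)):
Echo: 1867.6 m
Delta: 3616.9 m
Alpha: 3806.7 m
Bravo: 4050.8 m
Charlie: 4312.6 m
The nearest is Echo at 1867.6 m.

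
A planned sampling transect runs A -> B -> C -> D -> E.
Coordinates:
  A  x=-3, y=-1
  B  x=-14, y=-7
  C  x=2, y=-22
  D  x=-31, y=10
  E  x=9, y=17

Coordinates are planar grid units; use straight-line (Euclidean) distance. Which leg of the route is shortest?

A–B

Leg distances:
A→B: 12.5
B→C: 21.9
C→D: 46.0
D→E: 40.6
The shortest leg is A–B at 12.5.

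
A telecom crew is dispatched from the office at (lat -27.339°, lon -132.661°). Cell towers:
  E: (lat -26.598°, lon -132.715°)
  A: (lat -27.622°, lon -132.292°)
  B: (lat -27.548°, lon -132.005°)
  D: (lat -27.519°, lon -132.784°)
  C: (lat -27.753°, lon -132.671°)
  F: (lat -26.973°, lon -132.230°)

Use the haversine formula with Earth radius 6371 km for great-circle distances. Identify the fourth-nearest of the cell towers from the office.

F

Distances from the office ((lat -27.339°, lon -132.661°)):
D: 23.4 km
C: 46.0 km
A: 48.1 km
F: 58.9 km
B: 68.8 km
E: 82.6 km
The fourth-nearest is F at 58.9 km.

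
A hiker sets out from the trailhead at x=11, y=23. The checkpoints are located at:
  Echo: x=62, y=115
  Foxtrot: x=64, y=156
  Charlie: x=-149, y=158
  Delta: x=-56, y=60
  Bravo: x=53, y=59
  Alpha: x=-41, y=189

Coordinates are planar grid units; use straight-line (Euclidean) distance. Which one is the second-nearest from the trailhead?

Distances from the trailhead (x=11, y=23):
Bravo: 55.3
Delta: 76.5
Echo: 105.2
Foxtrot: 143.2
Alpha: 174.0
Charlie: 209.3
The second-nearest is Delta at 76.5.

Delta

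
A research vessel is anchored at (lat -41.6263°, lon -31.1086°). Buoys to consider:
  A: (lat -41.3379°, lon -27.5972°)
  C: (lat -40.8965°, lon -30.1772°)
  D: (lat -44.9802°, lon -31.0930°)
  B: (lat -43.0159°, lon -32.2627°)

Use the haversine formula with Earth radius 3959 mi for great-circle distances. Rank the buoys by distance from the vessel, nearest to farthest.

Distances from the vessel:
C (lat -40.8965°, lon -30.1772°): 69.9 mi
B (lat -43.0159°, lon -32.2627°): 112.7 mi
A (lat -41.3379°, lon -27.5972°): 182.8 mi
D (lat -44.9802°, lon -31.0930°): 231.7 mi

C, B, A, D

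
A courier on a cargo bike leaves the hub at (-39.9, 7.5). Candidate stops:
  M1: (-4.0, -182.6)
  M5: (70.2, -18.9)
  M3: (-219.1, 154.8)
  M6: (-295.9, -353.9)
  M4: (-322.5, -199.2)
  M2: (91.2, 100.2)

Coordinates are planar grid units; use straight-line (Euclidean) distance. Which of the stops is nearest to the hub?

Distance to each, sorted:
M5: 113.2
M2: 160.6
M1: 193.5
M3: 232.0
M4: 350.1
M6: 442.9
The nearest is M5 at 113.2.

M5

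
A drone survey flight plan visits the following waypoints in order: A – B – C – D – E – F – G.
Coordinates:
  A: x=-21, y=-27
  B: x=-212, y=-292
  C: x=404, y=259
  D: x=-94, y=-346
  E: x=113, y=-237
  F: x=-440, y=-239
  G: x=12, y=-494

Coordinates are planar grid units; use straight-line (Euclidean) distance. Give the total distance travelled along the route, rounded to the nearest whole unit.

Leg distances:
A→B: 326.7  (cumulative 326.7)
B→C: 826.5  (cumulative 1153.1)
C→D: 783.6  (cumulative 1936.7)
D→E: 233.9  (cumulative 2170.7)
E→F: 553.0  (cumulative 2723.7)
F→G: 519.0  (cumulative 3242.6)
Total route length ≈ 3243.

3243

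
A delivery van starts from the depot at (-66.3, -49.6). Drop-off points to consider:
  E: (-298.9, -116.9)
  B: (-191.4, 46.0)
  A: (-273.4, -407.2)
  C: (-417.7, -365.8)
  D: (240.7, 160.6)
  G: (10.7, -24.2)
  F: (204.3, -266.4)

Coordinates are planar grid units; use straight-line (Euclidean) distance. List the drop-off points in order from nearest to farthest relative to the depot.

Distances from the depot:
G (10.7, -24.2): 81.1
B (-191.4, 46.0): 157.4
E (-298.9, -116.9): 242.1
F (204.3, -266.4): 346.7
D (240.7, 160.6): 372.1
A (-273.4, -407.2): 413.2
C (-417.7, -365.8): 472.7

G, B, E, F, D, A, C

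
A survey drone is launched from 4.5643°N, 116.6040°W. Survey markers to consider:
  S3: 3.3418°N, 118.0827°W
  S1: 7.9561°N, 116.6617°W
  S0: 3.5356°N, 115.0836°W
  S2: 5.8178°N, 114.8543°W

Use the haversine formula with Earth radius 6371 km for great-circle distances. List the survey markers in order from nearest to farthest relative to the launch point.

S0, S3, S2, S1

Distances from the launch point:
S0 3.5356°N, 115.0836°W: 203.8 km
S3 3.3418°N, 118.0827°W: 213.0 km
S2 5.8178°N, 114.8543°W: 238.7 km
S1 7.9561°N, 116.6617°W: 377.2 km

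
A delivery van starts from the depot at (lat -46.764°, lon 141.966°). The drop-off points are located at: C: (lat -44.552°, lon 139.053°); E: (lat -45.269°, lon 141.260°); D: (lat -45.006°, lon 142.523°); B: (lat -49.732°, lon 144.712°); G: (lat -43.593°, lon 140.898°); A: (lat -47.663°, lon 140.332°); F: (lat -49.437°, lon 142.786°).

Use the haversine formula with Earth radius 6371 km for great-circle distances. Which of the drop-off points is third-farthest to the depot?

Distance to each, sorted:
B: 387.6 km
G: 362.4 km
C: 334.2 km
F: 303.4 km
D: 200.2 km
E: 174.9 km
A: 158.8 km
The third-farthest is C at 334.2 km.

C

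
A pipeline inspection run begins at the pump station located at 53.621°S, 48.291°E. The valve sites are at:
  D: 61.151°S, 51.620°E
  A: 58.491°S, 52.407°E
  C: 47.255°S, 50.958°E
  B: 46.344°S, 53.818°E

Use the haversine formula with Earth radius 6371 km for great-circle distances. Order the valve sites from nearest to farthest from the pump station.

Distances from the pump station:
A 58.491°S, 52.407°E: 598.5 km
C 47.255°S, 50.958°E: 732.5 km
D 61.151°S, 51.620°E: 860.5 km
B 46.344°S, 53.818°E: 899.9 km

A, C, D, B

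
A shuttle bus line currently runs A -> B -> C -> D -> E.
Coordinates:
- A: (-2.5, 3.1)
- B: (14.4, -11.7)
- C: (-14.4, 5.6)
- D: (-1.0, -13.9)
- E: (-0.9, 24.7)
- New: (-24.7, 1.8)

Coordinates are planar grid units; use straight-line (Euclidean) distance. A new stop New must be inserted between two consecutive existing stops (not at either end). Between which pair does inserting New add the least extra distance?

Added distance for inserting New between each consecutive pair:
A–B: 41.1
B–C: 18.7
C–D: 15.7
D–E: 22.9
Smallest added distance is 15.7, inserting between C and D.

between C and D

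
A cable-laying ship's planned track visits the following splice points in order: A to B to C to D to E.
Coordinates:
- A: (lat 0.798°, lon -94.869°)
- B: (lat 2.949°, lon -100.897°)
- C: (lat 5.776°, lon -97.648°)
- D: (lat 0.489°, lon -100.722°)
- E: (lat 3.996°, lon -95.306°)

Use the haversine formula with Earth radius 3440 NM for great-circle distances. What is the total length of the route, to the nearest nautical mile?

Leg distances:
A→B: 384.1 NM  (cumulative 384.1 NM)
B→C: 258.1 NM  (cumulative 642.2 NM)
C→D: 367.0 NM  (cumulative 1009.2 NM)
D→E: 387.1 NM  (cumulative 1396.3 NM)
Total route length ≈ 1396 NM.

1396 NM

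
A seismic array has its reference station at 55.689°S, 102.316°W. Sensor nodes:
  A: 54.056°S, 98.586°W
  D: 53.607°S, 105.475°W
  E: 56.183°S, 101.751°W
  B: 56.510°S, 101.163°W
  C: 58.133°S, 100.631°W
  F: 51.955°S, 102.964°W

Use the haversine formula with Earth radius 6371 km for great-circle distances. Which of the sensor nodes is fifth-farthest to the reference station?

Distance to each, sorted:
F: 417.4 km
D: 308.0 km
A: 299.8 km
C: 290.4 km
B: 116.0 km
E: 65.2 km
The fifth-farthest is B at 116.0 km.

B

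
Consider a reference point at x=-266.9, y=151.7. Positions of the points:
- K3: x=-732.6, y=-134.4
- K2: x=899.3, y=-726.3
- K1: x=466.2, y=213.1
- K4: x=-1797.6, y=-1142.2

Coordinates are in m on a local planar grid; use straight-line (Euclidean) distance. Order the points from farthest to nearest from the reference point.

Distances from the reference point:
K4 x=-1797.6, y=-1142.2: 2004.3 m
K2 x=899.3, y=-726.3: 1459.8 m
K1 x=466.2, y=213.1: 735.7 m
K3 x=-732.6, y=-134.4: 546.6 m

K4, K2, K1, K3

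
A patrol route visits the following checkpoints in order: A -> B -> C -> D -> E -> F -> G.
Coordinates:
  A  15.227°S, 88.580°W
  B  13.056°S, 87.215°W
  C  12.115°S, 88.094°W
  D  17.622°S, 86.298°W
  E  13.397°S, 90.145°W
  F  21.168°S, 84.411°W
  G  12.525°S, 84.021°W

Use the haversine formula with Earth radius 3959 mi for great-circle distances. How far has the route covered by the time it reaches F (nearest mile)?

1708 mi

Leg distances:
A→B: 175.7 mi  (cumulative 175.7 mi)
B→C: 88.0 mi  (cumulative 263.7 mi)
C→D: 399.0 mi  (cumulative 662.6 mi)
D→E: 388.3 mi  (cumulative 1051.0 mi)
E→F: 656.6 mi  (cumulative 1707.6 mi)
Cumulative distance at F ≈ 1708 mi.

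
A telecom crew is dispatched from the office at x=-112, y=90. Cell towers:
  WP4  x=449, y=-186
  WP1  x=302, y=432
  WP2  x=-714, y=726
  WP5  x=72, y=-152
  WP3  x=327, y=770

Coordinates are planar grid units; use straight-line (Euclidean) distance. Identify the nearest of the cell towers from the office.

Distance to each, sorted:
WP5: 304.0
WP1: 537.0
WP4: 625.2
WP3: 809.4
WP2: 875.7
The nearest is WP5 at 304.0.

WP5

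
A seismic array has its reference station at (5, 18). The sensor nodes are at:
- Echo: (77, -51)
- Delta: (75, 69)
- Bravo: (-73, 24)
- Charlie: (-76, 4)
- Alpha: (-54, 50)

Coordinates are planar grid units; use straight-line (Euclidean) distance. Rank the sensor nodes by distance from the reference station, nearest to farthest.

Alpha, Bravo, Charlie, Delta, Echo

Computing each straight-line distance from (5, 18):
Alpha (-54, 50): 67.1
Bravo (-73, 24): 78.2
Charlie (-76, 4): 82.2
Delta (75, 69): 86.6
Echo (77, -51): 99.7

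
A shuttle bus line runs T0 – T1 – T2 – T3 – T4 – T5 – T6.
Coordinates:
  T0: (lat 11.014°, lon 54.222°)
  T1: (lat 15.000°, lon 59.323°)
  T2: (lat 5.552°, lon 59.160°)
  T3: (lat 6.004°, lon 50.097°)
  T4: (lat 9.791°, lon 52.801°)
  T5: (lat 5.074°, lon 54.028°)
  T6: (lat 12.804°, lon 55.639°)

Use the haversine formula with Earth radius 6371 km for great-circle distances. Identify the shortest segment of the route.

T3–T4

Leg distances:
T0→T1: 708.3 km
T1→T2: 1050.7 km
T2→T3: 1003.9 km
T3→T4: 515.7 km
T4→T5: 541.7 km
T5→T6: 877.5 km
The shortest leg is T3–T4 at 515.7 km.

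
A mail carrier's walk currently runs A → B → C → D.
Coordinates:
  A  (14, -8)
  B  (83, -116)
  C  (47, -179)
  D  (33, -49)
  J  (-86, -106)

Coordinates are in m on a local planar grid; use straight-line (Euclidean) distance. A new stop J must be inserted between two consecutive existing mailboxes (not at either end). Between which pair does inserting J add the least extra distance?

between C and D

Added distance for inserting J between each consecutive pair:
A–B: 181.1 m
B–C: 248.5 m
C–D: 152.9 m
Smallest added distance is 152.9 m, inserting between C and D.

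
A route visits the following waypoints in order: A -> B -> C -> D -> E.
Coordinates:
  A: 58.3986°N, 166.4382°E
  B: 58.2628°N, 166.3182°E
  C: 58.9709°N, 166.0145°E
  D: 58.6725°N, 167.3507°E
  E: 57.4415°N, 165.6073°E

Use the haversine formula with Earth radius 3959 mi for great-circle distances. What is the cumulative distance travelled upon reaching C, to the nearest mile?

60 mi

Leg distances:
A→B: 10.3 mi  (cumulative 10.3 mi)
B→C: 50.1 mi  (cumulative 60.5 mi)
Cumulative distance at C ≈ 60 mi.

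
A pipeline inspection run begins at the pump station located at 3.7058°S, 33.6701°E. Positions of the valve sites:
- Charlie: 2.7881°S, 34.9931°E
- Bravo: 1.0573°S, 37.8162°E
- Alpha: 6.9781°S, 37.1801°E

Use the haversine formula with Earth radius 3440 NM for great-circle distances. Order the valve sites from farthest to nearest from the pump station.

Distances from the pump station:
Bravo 1.0573°S, 37.8162°E: 295.2 NM
Alpha 6.9781°S, 37.1801°E: 287.4 NM
Charlie 2.7881°S, 34.9931°E: 96.6 NM

Bravo, Alpha, Charlie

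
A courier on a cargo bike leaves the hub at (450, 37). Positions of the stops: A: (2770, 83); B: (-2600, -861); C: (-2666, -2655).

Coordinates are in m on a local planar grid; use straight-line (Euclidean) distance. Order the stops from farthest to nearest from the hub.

C, B, A

Computing each straight-line distance from (450, 37):
C (-2666, -2655): 4117.8 m
B (-2600, -861): 3179.5 m
A (2770, 83): 2320.5 m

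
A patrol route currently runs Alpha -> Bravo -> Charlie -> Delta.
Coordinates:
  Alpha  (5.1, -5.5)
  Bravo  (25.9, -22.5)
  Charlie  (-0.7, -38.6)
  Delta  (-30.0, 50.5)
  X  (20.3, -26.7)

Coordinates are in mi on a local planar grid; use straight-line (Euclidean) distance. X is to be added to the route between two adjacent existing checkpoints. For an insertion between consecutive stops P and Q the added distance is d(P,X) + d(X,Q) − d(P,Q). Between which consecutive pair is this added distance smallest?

between Bravo and Charlie

Added distance for inserting X between each consecutive pair:
Alpha–Bravo: 6.2 mi
Bravo–Charlie: 0.0 mi
Charlie–Delta: 22.5 mi
Smallest added distance is 0.0 mi, inserting between Bravo and Charlie.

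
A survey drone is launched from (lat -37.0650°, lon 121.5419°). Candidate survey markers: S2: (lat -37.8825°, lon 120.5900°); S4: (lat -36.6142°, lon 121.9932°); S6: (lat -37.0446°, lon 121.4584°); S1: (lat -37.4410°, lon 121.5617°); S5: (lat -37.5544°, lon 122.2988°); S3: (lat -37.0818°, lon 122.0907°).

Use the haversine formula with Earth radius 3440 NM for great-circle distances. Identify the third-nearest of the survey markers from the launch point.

S3

Distances from the launch point ((lat -37.0650°, lon 121.5419°)):
S6: 4.2 NM
S1: 22.6 NM
S3: 26.3 NM
S4: 34.7 NM
S5: 46.6 NM
S2: 66.8 NM
The third-nearest is S3 at 26.3 NM.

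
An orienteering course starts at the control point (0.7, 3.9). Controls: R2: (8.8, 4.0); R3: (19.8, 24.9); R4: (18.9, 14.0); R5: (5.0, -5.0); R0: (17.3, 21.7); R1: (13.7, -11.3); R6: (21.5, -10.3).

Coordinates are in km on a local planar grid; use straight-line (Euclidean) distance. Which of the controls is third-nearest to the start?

Distances from the start ((0.7, 3.9)):
R2: 8.1 km
R5: 9.9 km
R1: 20.0 km
R4: 20.8 km
R0: 24.3 km
R6: 25.2 km
R3: 28.4 km
The third-nearest is R1 at 20.0 km.

R1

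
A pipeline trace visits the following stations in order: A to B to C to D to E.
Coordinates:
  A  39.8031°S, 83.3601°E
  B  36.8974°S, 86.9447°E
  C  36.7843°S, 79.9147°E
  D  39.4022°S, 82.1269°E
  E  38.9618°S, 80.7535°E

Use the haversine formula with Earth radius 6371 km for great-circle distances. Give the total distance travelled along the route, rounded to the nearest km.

Leg distances:
A→B: 449.5 km  (cumulative 449.5 km)
B→C: 625.6 km  (cumulative 1075.1 km)
C→D: 349.6 km  (cumulative 1424.6 km)
D→E: 128.1 km  (cumulative 1552.7 km)
Total route length ≈ 1553 km.

1553 km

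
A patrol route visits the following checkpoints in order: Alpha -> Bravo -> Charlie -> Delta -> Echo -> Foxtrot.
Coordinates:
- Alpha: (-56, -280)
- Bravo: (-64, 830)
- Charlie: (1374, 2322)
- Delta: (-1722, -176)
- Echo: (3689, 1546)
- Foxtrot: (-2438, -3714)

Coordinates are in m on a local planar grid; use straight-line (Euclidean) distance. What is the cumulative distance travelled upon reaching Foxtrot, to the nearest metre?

Leg distances:
Alpha→Bravo: 1110.0 m  (cumulative 1110.0 m)
Bravo→Charlie: 2072.2 m  (cumulative 3182.2 m)
Charlie→Delta: 3978.1 m  (cumulative 7160.3 m)
Delta→Echo: 5678.4 m  (cumulative 12838.7 m)
Echo→Foxtrot: 8075.1 m  (cumulative 20913.8 m)
Cumulative distance at Foxtrot ≈ 20914 m.

20914 m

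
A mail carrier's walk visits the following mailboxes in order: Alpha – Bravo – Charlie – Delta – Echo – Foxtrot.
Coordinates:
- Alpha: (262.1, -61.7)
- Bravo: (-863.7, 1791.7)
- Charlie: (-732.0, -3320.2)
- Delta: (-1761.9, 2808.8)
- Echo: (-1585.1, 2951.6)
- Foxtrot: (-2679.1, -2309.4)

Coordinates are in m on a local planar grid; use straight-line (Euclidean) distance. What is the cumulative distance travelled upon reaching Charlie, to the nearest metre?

7282 m

Leg distances:
Alpha→Bravo: 2168.5 m  (cumulative 2168.5 m)
Bravo→Charlie: 5113.6 m  (cumulative 7282.1 m)
Cumulative distance at Charlie ≈ 7282 m.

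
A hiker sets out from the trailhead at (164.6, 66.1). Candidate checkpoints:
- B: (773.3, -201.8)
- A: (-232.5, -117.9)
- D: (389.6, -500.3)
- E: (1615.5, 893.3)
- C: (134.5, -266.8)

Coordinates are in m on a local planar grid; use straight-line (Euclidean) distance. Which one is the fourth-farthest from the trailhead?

Distance to each, sorted:
E: 1670.1 m
B: 665.0 m
D: 609.5 m
A: 437.7 m
C: 334.3 m
The fourth-farthest is A at 437.7 m.

A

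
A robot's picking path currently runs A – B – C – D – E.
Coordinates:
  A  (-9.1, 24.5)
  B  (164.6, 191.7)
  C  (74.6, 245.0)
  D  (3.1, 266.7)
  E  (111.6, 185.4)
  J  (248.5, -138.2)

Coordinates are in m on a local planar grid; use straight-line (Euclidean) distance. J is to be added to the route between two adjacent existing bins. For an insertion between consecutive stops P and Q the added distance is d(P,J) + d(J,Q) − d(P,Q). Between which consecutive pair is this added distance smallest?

between A and B

Added distance for inserting J between each consecutive pair:
A–B: 404.0 m
B–C: 656.6 m
C–D: 819.6 m
D–E: 689.2 m
Smallest added distance is 404.0 m, inserting between A and B.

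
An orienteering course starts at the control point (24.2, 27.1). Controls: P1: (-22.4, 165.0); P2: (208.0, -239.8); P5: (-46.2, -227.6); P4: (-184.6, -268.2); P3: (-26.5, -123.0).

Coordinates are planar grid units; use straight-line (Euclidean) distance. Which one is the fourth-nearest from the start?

P2

Distances from the start ((24.2, 27.1)):
P1: 145.6
P3: 158.4
P5: 264.3
P2: 324.1
P4: 361.7
The fourth-nearest is P2 at 324.1.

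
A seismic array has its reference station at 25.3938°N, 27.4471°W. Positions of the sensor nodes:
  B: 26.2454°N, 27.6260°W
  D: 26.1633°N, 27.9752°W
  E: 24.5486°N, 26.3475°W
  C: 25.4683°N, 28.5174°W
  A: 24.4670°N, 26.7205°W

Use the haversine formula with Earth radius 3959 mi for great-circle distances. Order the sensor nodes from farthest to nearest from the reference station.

E, A, C, D, B

Distances from the reference station:
E 24.5486°N, 26.3475°W: 90.3 mi
A 24.4670°N, 26.7205°W: 78.6 mi
C 25.4683°N, 28.5174°W: 67.0 mi
D 26.1633°N, 27.9752°W: 62.5 mi
B 26.2454°N, 27.6260°W: 59.9 mi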